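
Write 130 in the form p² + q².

We need to find integers p, q > 0 such that p² + q² = 130.
Trying p = 3: q² = 130 - 3² = 130 - 9 = 121
q = 11
Check: 3² + 11² = 9 + 121 = 130 ✓

130 = 3² + 11²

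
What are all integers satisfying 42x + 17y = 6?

Step 1: Compute gcd(42, 17) = 1.
Since 1 divides 6, solutions exist.

Step 2: Find a particular solution using extended Euclidean algorithm.
We get x₀ = -12, y₀ = 30.
Check: 42*-12 + 17*30 = 6 = 6 ✓

Step 3: Write the general solution.
x = -12 + (17/1)t = -12 + 17t
y = 30 - (42/1)t = 30 - 42t
for any integer t.

x = -12 + 17t, y = 30 - 42t for integer t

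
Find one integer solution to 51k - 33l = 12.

Step 1: Check solvability.
gcd(51, 33) = 3
Since 3 divides 12, solutions exist.

Step 2: Apply extended Euclidean algorithm to find gcd.
We find integers such that 51*x0 + 33*y0 = 3

Step 3: Scale the particular solution.
Multiply by 12/3 = 4:
k = 8, l = 12

Step 4: Verify.
51*(8) - 33*(12) = 12 = 12 ✓

k = 8, l = 12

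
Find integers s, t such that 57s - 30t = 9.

Step 1: Check solvability.
gcd(57, 30) = 3
Since 3 divides 9, solutions exist.

Step 2: Apply extended Euclidean algorithm to find gcd.
We find integers such that 57*x0 + 30*y0 = 3

Step 3: Scale the particular solution.
Multiply by 9/3 = 3:
s = -3, t = -6

Step 4: Verify.
57*(-3) - 30*(-6) = 9 = 9 ✓

s = -3, t = -6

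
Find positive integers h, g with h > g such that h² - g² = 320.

Factor: h² - g² = (h+g)(h-g) = 320.
We need two factors of 320 with the same parity.
Use h+g = 160 and h-g = 2 (product 160·2 = 320).
Adding: 2h = 162, so h = 81.
Subtracting: 2g = 158, so g = 79.
Check: 81² - 79² = 6561 - 6241 = 320 ✓

h = 81, g = 79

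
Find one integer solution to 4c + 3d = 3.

Step 1: Check solvability.
gcd(4, 3) = 1
Since 1 divides 3, solutions exist.

Step 2: Apply extended Euclidean algorithm to find gcd.
We find integers such that 4*x0 + 3*y0 = 1

Step 3: Scale the particular solution.
Multiply by 3/1 = 3:
c = 3, d = -3

Step 4: Verify.
4*(3) + 3*(-3) = 3 = 3 ✓

c = 3, d = -3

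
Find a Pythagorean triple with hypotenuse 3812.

We need a² + b² = 3812² = 14531344.
Trying: 2460² + 2912² = 6051600 + 8479744 = 14531344 ✓

(2460, 2912, 3812)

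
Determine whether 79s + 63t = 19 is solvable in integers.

Step 1: Compute gcd(79, 63).
gcd(79, 63) = 1

Step 2: Check divisibility.
Does 1 divide 19? 19 = 1 x 19, so yes.

By the theorem on linear Diophantine equations, 79s + 63t = 19 has integer solutions if and only if gcd(79, 63) divides 19. Since 1 | 19, solutions exist.

Yes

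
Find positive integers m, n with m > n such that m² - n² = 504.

Factor: m² - n² = (m+n)(m-n) = 504.
We need two factors of 504 with the same parity.
Use m+n = 252 and m-n = 2 (product 252·2 = 504).
Adding: 2m = 254, so m = 127.
Subtracting: 2n = 250, so n = 125.
Check: 127² - 125² = 16129 - 15625 = 504 ✓

m = 127, n = 125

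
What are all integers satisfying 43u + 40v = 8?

Step 1: Compute gcd(43, 40) = 1.
Since 1 divides 8, solutions exist.

Step 2: Find a particular solution using extended Euclidean algorithm.
We get u₀ = -104, v₀ = 112.
Check: 43*-104 + 40*112 = 8 = 8 ✓

Step 3: Write the general solution.
u = -104 + (40/1)t = -104 + 40t
v = 112 - (43/1)t = 112 - 43t
for any integer t.

u = -104 + 40t, v = 112 - 43t for integer t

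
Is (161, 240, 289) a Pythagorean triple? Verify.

Compute a² + b² = 161² + 240² = 25921 + 57600 = 83521
Compute c² = 289² = 83521
Since 83521 = 83521, confirmed.

Yes, it is a Pythagorean triple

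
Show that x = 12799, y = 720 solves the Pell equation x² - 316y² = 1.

Compute x² = 12799² = 163814401
Compute 316y² = 316·720² = 316·518400 = 163814400
x² - 316y² = 163814401 - 163814400 = 1
Since this equals 1, (12799, 720) is a solution.

Yes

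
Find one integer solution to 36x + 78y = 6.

Step 1: Check solvability.
gcd(36, 78) = 6
Since 6 divides 6, solutions exist.

Step 2: Apply extended Euclidean algorithm to find gcd.
We find integers such that 36*x0 + 78*y0 = 6

Step 3: Scale the particular solution.
Multiply by 6/6 = 1:
x = -2, y = 1

Step 4: Verify.
36*(-2) + 78*(1) = 6 = 6 ✓

x = -2, y = 1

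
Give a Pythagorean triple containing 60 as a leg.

We need the other leg and hypotenuse such that 60² + x² = c².
Take x = 221, c = 229: 60² + 221² = 3600 + 48841 = 52441 = 229² ✓
Triple: (221, 60, 229)

(221, 60, 229)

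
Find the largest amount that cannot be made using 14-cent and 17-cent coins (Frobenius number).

For two coprime denominations a and b, the Frobenius number (largest value not representable as a non-negative combination) is ab - a - b.
Here gcd(14, 17) = 1, so they are coprime.
F(14, 17) = 14·17 - 14 - 17 = 238 - 31 = 207

207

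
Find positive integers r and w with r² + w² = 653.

We need to find integers r, w > 0 such that r² + w² = 653.
Trying r = 13: w² = 653 - 13² = 653 - 169 = 484
w = 22
Check: 13² + 22² = 169 + 484 = 653 ✓

653 = 13² + 22²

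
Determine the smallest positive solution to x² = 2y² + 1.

We seek the smallest positive integers (x, y) with x² - 2y² = 1, i.e., x² = 2y² + 1.
Try successive y values:
y = 1: x² = 2·1² + 1 = 3, not a perfect square
y = 2: x² = 2·2² + 1 = 9, x = 3 ✓

Verify: 3² - 2·2² = 9 - 8 = 1 ✓

x = 3, y = 2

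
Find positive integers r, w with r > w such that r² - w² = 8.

Factor: r² - w² = (r+w)(r-w) = 8.
We need two factors of 8 with the same parity.
Use r+w = 4 and r-w = 2 (product 4·2 = 8).
Adding: 2r = 6, so r = 3.
Subtracting: 2w = 2, so w = 1.
Check: 3² - 1² = 9 - 1 = 8 ✓

r = 3, w = 1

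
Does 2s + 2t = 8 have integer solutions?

Step 1: Compute gcd(2, 2).
gcd(2, 2) = 2

Step 2: Check divisibility.
Does 2 divide 8? 8 = 2 x 4, so yes.

By the theorem on linear Diophantine equations, 2s + 2t = 8 has integer solutions if and only if gcd(2, 2) divides 8. Since 2 | 8, solutions exist.

Yes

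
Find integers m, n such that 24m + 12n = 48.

Step 1: Check solvability.
gcd(24, 12) = 12
Since 12 divides 48, solutions exist.

Step 2: Apply extended Euclidean algorithm to find gcd.
We find integers such that 24*x0 + 12*y0 = 12

Step 3: Scale the particular solution.
Multiply by 48/12 = 4:
m = 0, n = 4

Step 4: Verify.
24*(0) + 12*(4) = 48 = 48 ✓

m = 0, n = 4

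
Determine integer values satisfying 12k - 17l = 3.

Step 1: Check solvability.
gcd(12, 17) = 1
Since 1 divides 3, solutions exist.

Step 2: Apply extended Euclidean algorithm to find gcd.
We find integers such that 12*x0 + 17*y0 = 1

Step 3: Scale the particular solution.
Multiply by 3/1 = 3:
k = -21, l = -15

Step 4: Verify.
12*(-21) - 17*(-15) = 3 = 3 ✓

k = -21, l = -15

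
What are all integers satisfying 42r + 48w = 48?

Step 1: Compute gcd(42, 48) = 6.
Since 6 divides 48, solutions exist.

Step 2: Find a particular solution using extended Euclidean algorithm.
We get r₀ = -8, w₀ = 8.
Check: 42*-8 + 48*8 = 48 = 48 ✓

Step 3: Write the general solution.
r = -8 + (48/6)t = -8 + 8t
w = 8 - (42/6)t = 8 - 7t
for any integer t.

r = -8 + 8t, w = 8 - 7t for integer t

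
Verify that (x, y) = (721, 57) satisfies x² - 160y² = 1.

Compute x² = 721² = 519841
Compute 160y² = 160·57² = 160·3249 = 519840
x² - 160y² = 519841 - 519840 = 1
Since this equals 1, (721, 57) is a solution.

Yes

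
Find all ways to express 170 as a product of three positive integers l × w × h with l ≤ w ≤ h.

Iterate l from 1 to ⌊170^(1/3)⌋. For each l dividing 170, iterate w ≥ l with w dividing 170/l, and set h = 170/(l·w).
Triples found (5): (1×1×170), (1×2×85), (1×5×34), (1×10×17), (2×5×17)

(1×1×170), (1×2×85), (1×5×34), (1×10×17), (2×5×17)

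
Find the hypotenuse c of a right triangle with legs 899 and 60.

c² = a² + b² = 899² + 60² = 808201 + 3600 = 811801
c = sqrt(811801) = 901

901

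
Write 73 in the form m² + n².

We need to find integers m, n > 0 such that m² + n² = 73.
Trying m = 3: n² = 73 - 3² = 73 - 9 = 64
n = 8
Check: 3² + 8² = 9 + 64 = 73 ✓

73 = 3² + 8²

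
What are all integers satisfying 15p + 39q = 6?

Step 1: Compute gcd(15, 39) = 3.
Since 3 divides 6, solutions exist.

Step 2: Find a particular solution using extended Euclidean algorithm.
We get p₀ = -10, q₀ = 4.
Check: 15*-10 + 39*4 = 6 = 6 ✓

Step 3: Write the general solution.
p = -10 + (39/3)t = -10 + 13t
q = 4 - (15/3)t = 4 - 5t
for any integer t.

p = -10 + 13t, q = 4 - 5t for integer t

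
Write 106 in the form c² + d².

We need to find integers c, d > 0 such that c² + d² = 106.
Trying c = 5: d² = 106 - 5² = 106 - 25 = 81
d = 9
Check: 5² + 9² = 25 + 81 = 106 ✓

106 = 5² + 9²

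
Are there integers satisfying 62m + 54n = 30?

Step 1: Compute gcd(62, 54).
gcd(62, 54) = 2

Step 2: Check divisibility.
Does 2 divide 30? 30 = 2 x 15, so yes.

By the theorem on linear Diophantine equations, 62m + 54n = 30 has integer solutions if and only if gcd(62, 54) divides 30. Since 2 | 30, solutions exist.

Yes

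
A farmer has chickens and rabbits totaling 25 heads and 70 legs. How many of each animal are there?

Let c = chickens, r = rabbits.
Heads: c + r = 25
Legs: 2c + 4r = 70
From the first equation, c = 25 - r. Substitute:
2(25 - r) + 4r = 70
50 + 2r = 70
r = (70 - 50)/2 = 10
c = 25 - 10 = 15

Chickens: 15, Rabbits: 10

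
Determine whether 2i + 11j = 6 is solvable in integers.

Step 1: Compute gcd(2, 11).
gcd(2, 11) = 1

Step 2: Check divisibility.
Does 1 divide 6? 6 = 1 x 6, so yes.

By the theorem on linear Diophantine equations, 2i + 11j = 6 has integer solutions if and only if gcd(2, 11) divides 6. Since 1 | 6, solutions exist.

Yes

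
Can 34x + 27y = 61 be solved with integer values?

Step 1: Compute gcd(34, 27).
gcd(34, 27) = 1

Step 2: Check divisibility.
Does 1 divide 61? 61 = 1 x 61, so yes.

By the theorem on linear Diophantine equations, 34x + 27y = 61 has integer solutions if and only if gcd(34, 27) divides 61. Since 1 | 61, solutions exist.

Yes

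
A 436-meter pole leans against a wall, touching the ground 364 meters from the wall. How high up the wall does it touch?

The ladder, wall, and ground form a right triangle with hypotenuse 436 and one leg 364.
By the Pythagorean theorem: h² = 436² - 364² = 190096 - 132496 = 57600
h = √57600 = 240 meters

240 meters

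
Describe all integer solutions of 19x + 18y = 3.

Step 1: Compute gcd(19, 18) = 1.
Since 1 divides 3, solutions exist.

Step 2: Find a particular solution using extended Euclidean algorithm.
We get x₀ = 3, y₀ = -3.
Check: 19*3 + 18*-3 = 3 = 3 ✓

Step 3: Write the general solution.
x = 3 + (18/1)t = 3 + 18t
y = -3 - (19/1)t = -3 - 19t
for any integer t.

x = 3 + 18t, y = -3 - 19t for integer t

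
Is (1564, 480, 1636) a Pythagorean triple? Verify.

Compute a² + b² = 1564² + 480² = 2446096 + 230400 = 2676496
Compute c² = 1636² = 2676496
Since 2676496 = 2676496, confirmed.

Yes, it is a Pythagorean triple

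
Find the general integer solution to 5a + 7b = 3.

Step 1: Compute gcd(5, 7) = 1.
Since 1 divides 3, solutions exist.

Step 2: Find a particular solution using extended Euclidean algorithm.
We get a₀ = 9, b₀ = -6.
Check: 5*9 + 7*-6 = 3 = 3 ✓

Step 3: Write the general solution.
a = 9 + (7/1)t = 9 + 7t
b = -6 - (5/1)t = -6 - 5t
for any integer t.

a = 9 + 7t, b = -6 - 5t for integer t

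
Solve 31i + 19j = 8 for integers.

Step 1: Check solvability.
gcd(31, 19) = 1
Since 1 divides 8, solutions exist.

Step 2: Apply extended Euclidean algorithm to find gcd.
We find integers such that 31*x0 + 19*y0 = 1

Step 3: Scale the particular solution.
Multiply by 8/1 = 8:
i = 64, j = -104

Step 4: Verify.
31*(64) + 19*(-104) = 8 = 8 ✓

i = 64, j = -104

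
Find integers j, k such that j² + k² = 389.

We need to find integers j, k > 0 such that j² + k² = 389.
Trying j = 10: k² = 389 - 10² = 389 - 100 = 289
k = 17
Check: 10² + 17² = 100 + 289 = 389 ✓

389 = 10² + 17²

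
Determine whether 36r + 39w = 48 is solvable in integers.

Step 1: Compute gcd(36, 39).
gcd(36, 39) = 3

Step 2: Check divisibility.
Does 3 divide 48? 48 = 3 x 16, so yes.

By the theorem on linear Diophantine equations, 36r + 39w = 48 has integer solutions if and only if gcd(36, 39) divides 48. Since 3 | 48, solutions exist.

Yes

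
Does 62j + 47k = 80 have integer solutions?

Step 1: Compute gcd(62, 47).
gcd(62, 47) = 1

Step 2: Check divisibility.
Does 1 divide 80? 80 = 1 x 80, so yes.

By the theorem on linear Diophantine equations, 62j + 47k = 80 has integer solutions if and only if gcd(62, 47) divides 80. Since 1 | 80, solutions exist.

Yes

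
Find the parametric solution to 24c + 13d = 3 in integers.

Step 1: Compute gcd(24, 13) = 1.
Since 1 divides 3, solutions exist.

Step 2: Find a particular solution using extended Euclidean algorithm.
We get c₀ = 18, d₀ = -33.
Check: 24*18 + 13*-33 = 3 = 3 ✓

Step 3: Write the general solution.
c = 18 + (13/1)t = 18 + 13t
d = -33 - (24/1)t = -33 - 24t
for any integer t.

c = 18 + 13t, d = -33 - 24t for integer t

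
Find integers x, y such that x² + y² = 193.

We need to find integers x, y > 0 such that x² + y² = 193.
Trying x = 7: y² = 193 - 7² = 193 - 49 = 144
y = 12
Check: 7² + 12² = 49 + 144 = 193 ✓

193 = 7² + 12²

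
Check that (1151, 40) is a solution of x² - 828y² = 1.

Compute x² = 1151² = 1324801
Compute 828y² = 828·40² = 828·1600 = 1324800
x² - 828y² = 1324801 - 1324800 = 1
Since this equals 1, (1151, 40) is a solution.

Yes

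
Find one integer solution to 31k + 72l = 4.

Step 1: Check solvability.
gcd(31, 72) = 1
Since 1 divides 4, solutions exist.

Step 2: Apply extended Euclidean algorithm to find gcd.
We find integers such that 31*x0 + 72*y0 = 1

Step 3: Scale the particular solution.
Multiply by 4/1 = 4:
k = 28, l = -12

Step 4: Verify.
31*(28) + 72*(-12) = 4 = 4 ✓

k = 28, l = -12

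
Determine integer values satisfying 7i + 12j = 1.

Step 1: Check solvability.
gcd(7, 12) = 1
Since 1 divides 1, solutions exist.

Step 2: Apply extended Euclidean algorithm to find gcd.
We find integers such that 7*x0 + 12*y0 = 1

Step 3: Scale the particular solution.
Multiply by 1/1 = 1:
i = -5, j = 3

Step 4: Verify.
7*(-5) + 12*(3) = 1 = 1 ✓

i = -5, j = 3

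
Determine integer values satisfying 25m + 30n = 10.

Step 1: Check solvability.
gcd(25, 30) = 5
Since 5 divides 10, solutions exist.

Step 2: Apply extended Euclidean algorithm to find gcd.
We find integers such that 25*x0 + 30*y0 = 5

Step 3: Scale the particular solution.
Multiply by 10/5 = 2:
m = -2, n = 2

Step 4: Verify.
25*(-2) + 30*(2) = 10 = 10 ✓

m = -2, n = 2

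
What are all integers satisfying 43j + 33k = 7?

Step 1: Compute gcd(43, 33) = 1.
Since 1 divides 7, solutions exist.

Step 2: Find a particular solution using extended Euclidean algorithm.
We get j₀ = 70, k₀ = -91.
Check: 43*70 + 33*-91 = 7 = 7 ✓

Step 3: Write the general solution.
j = 70 + (33/1)t = 70 + 33t
k = -91 - (43/1)t = -91 - 43t
for any integer t.

j = 70 + 33t, k = -91 - 43t for integer t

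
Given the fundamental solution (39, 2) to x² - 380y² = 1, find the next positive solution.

Solutions to x² - Dy² = 1 are generated by powers of (x₀ + y₀√D).
The next solution satisfies x₁ + y₁√380 = (x₀ + y₀√380)², giving:
x₁ = x₀² + 380y₀² = 39² + 380·2² = 1521 + 1520 = 3041
y₁ = 2x₀y₀ = 2·39·2 = 156

Verify: 3041² - 380·156² = 9247681 - 9247680 = 1 ✓

x = 3041, y = 156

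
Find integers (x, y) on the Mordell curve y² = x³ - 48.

Try small integer x values and check whether x³ - 48 is a perfect square.
x = 4: x³ - 48 = 4³ - 48 = 64 - 48 = 16
Is 16 a perfect square? 4² = 16 ✓
So (x, y) = (4, 4) is a solution.

x = 4, y = 4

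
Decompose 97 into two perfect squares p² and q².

We need to find integers p, q > 0 such that p² + q² = 97.
Trying p = 4: q² = 97 - 4² = 97 - 16 = 81
q = 9
Check: 4² + 9² = 16 + 81 = 97 ✓

97 = 4² + 9²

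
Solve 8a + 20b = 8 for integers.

Step 1: Check solvability.
gcd(8, 20) = 4
Since 4 divides 8, solutions exist.

Step 2: Apply extended Euclidean algorithm to find gcd.
We find integers such that 8*x0 + 20*y0 = 4

Step 3: Scale the particular solution.
Multiply by 8/4 = 2:
a = -4, b = 2

Step 4: Verify.
8*(-4) + 20*(2) = 8 = 8 ✓

a = -4, b = 2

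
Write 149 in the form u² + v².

We need to find integers u, v > 0 such that u² + v² = 149.
Trying u = 7: v² = 149 - 7² = 149 - 49 = 100
v = 10
Check: 7² + 10² = 49 + 100 = 149 ✓

149 = 7² + 10²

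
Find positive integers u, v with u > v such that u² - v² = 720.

Factor: u² - v² = (u+v)(u-v) = 720.
We need two factors of 720 with the same parity.
Use u+v = 360 and u-v = 2 (product 360·2 = 720).
Adding: 2u = 362, so u = 181.
Subtracting: 2v = 358, so v = 179.
Check: 181² - 179² = 32761 - 32041 = 720 ✓

u = 181, v = 179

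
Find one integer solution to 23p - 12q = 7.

Step 1: Check solvability.
gcd(23, 12) = 1
Since 1 divides 7, solutions exist.

Step 2: Apply extended Euclidean algorithm to find gcd.
We find integers such that 23*x0 + 12*y0 = 1

Step 3: Scale the particular solution.
Multiply by 7/1 = 7:
p = -7, q = -14

Step 4: Verify.
23*(-7) - 12*(-14) = 7 = 7 ✓

p = -7, q = -14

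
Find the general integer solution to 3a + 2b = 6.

Step 1: Compute gcd(3, 2) = 1.
Since 1 divides 6, solutions exist.

Step 2: Find a particular solution using extended Euclidean algorithm.
We get a₀ = 6, b₀ = -6.
Check: 3*6 + 2*-6 = 6 = 6 ✓

Step 3: Write the general solution.
a = 6 + (2/1)t = 6 + 2t
b = -6 - (3/1)t = -6 - 3t
for any integer t.

a = 6 + 2t, b = -6 - 3t for integer t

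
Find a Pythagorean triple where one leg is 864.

We need the other leg and hypotenuse such that 864² + x² = c².
Take x = 473, c = 985: 864² + 473² = 746496 + 223729 = 970225 = 985² ✓
Triple: (473, 864, 985)

(473, 864, 985)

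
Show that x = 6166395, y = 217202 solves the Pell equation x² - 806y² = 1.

Compute x² = 6166395² = 38024427296025
Compute 806y² = 806·217202² = 806·47176708804 = 38024427296024
x² - 806y² = 38024427296025 - 38024427296024 = 1
Since this equals 1, (6166395, 217202) is a solution.

Yes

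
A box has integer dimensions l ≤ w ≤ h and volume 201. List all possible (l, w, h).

Iterate l from 1 to ⌊201^(1/3)⌋. For each l dividing 201, iterate w ≥ l with w dividing 201/l, and set h = 201/(l·w).
Triples found (2): (1×1×201), (1×3×67)

(1×1×201), (1×3×67)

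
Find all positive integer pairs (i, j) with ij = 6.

The positive divisors of 6 are: 1, 2, 3, 6.
Each divisor d gives the pair (d, 6/d):
(1, 6), (2, 3), (3, 2), (6, 1)

(1, 6), (2, 3), (3, 2), (6, 1)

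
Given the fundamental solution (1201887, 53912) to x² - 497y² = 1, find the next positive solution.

Solutions to x² - Dy² = 1 are generated by powers of (x₀ + y₀√D).
The next solution satisfies x₁ + y₁√497 = (x₀ + y₀√497)², giving:
x₁ = x₀² + 497y₀² = 1201887² + 497·53912² = 1444532360769 + 1444532360768 = 2889064721537
y₁ = 2x₀y₀ = 2·1201887·53912 = 129592263888

Verify: 2889064721537² - 497·129592263888² = 8346694965229663351642369 - 8346694965229663351642368 = 1 ✓

x = 2889064721537, y = 129592263888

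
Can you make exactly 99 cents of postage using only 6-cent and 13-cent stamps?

We need non-negative x, y with 6x + 13y = 99.
gcd(6, 13) = 1 divides 99, so integer solutions exist.
Search for a non-negative one: x = 10 gives 13y = 99 - 60 = 39, so y = 3.
Check: 6·10 + 13·3 = 99 ✓

Yes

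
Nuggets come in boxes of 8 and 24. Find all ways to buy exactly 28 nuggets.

We need non-negative integers (x, y) with 8x + 24y = 28.
For each x in 0..3, check if 28 - 8x is a non-negative multiple of 24.
No x yields an integer y ≥ 0.

No solution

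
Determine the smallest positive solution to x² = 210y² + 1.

We seek the smallest positive integers (x, y) with x² - 210y² = 1, i.e., x² = 210y² + 1.
Try successive y values:
y = 1: x² = 210·1² + 1 = 211, not a perfect square
y = 2: x² = 210·2² + 1 = 841, x = 29 ✓

Verify: 29² - 210·2² = 841 - 840 = 1 ✓

x = 29, y = 2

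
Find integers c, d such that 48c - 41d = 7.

Step 1: Check solvability.
gcd(48, 41) = 1
Since 1 divides 7, solutions exist.

Step 2: Apply extended Euclidean algorithm to find gcd.
We find integers such that 48*x0 + 41*y0 = 1

Step 3: Scale the particular solution.
Multiply by 7/1 = 7:
c = 42, d = 49

Step 4: Verify.
48*(42) - 41*(49) = 7 = 7 ✓

c = 42, d = 49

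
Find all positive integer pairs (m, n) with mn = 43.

The positive divisors of 43 are: 1, 43.
Each divisor d gives the pair (d, 43/d):
(1, 43), (43, 1)

(1, 43), (43, 1)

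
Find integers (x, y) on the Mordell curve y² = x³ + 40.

Try small integer x values and check whether x³ + 40 is a perfect square.
x = 6: x³ + 40 = 6³ + 40 = 216 + 40 = 256
Is 256 a perfect square? 16² = 256 ✓
So (x, y) = (6, 16) is a solution.

x = 6, y = 16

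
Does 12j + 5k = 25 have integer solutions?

Step 1: Compute gcd(12, 5).
gcd(12, 5) = 1

Step 2: Check divisibility.
Does 1 divide 25? 25 = 1 x 25, so yes.

By the theorem on linear Diophantine equations, 12j + 5k = 25 has integer solutions if and only if gcd(12, 5) divides 25. Since 1 | 25, solutions exist.

Yes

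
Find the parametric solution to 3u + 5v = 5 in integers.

Step 1: Compute gcd(3, 5) = 1.
Since 1 divides 5, solutions exist.

Step 2: Find a particular solution using extended Euclidean algorithm.
We get u₀ = 10, v₀ = -5.
Check: 3*10 + 5*-5 = 5 = 5 ✓

Step 3: Write the general solution.
u = 10 + (5/1)t = 10 + 5t
v = -5 - (3/1)t = -5 - 3t
for any integer t.

u = 10 + 5t, v = -5 - 3t for integer t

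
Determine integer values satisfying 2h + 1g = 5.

Step 1: Check solvability.
gcd(2, 1) = 1
Since 1 divides 5, solutions exist.

Step 2: Apply extended Euclidean algorithm to find gcd.
We find integers such that 2*x0 + 1*y0 = 1

Step 3: Scale the particular solution.
Multiply by 5/1 = 5:
h = 0, g = 5

Step 4: Verify.
2*(0) + 1*(5) = 5 = 5 ✓

h = 0, g = 5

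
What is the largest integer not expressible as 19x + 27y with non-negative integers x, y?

For two coprime denominations a and b, the Frobenius number (largest value not representable as a non-negative combination) is ab - a - b.
Here gcd(19, 27) = 1, so they are coprime.
F(19, 27) = 19·27 - 19 - 27 = 513 - 46 = 467

467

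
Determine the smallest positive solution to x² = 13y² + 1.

We seek the smallest positive integers (x, y) with x² - 13y² = 1, i.e., x² = 13y² + 1.
Try successive y values:
y = 1: x² = 13·1² + 1 = 14, not a perfect square
y = 2: x² = 13·2² + 1 = 53, not a perfect square
y = 3: x² = 13·3² + 1 = 118, not a perfect square
... continuing the search (or via continued fractions) ...
y = 180: x² = 13·180² + 1 = 421201, x = 649 ✓

Verify: 649² - 13·180² = 421201 - 421200 = 1 ✓

x = 649, y = 180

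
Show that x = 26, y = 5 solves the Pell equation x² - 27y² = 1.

Compute x² = 26² = 676
Compute 27y² = 27·5² = 27·25 = 675
x² - 27y² = 676 - 675 = 1
Since this equals 1, (26, 5) is a solution.

Yes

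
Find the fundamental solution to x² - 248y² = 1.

We seek the smallest positive integers (x, y) with x² - 248y² = 1, i.e., x² = 248y² + 1.
Try successive y values:
y = 1: x² = 248·1² + 1 = 249, not a perfect square
y = 2: x² = 248·2² + 1 = 993, not a perfect square
y = 3: x² = 248·3² + 1 = 2233, not a perfect square
... continuing the search (or via continued fractions) ...
y = 4: x² = 248·4² + 1 = 3969, x = 63 ✓

Verify: 63² - 248·4² = 3969 - 3968 = 1 ✓

x = 63, y = 4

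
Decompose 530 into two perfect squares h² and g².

We need to find integers h, g > 0 such that h² + g² = 530.
Trying h = 1: g² = 530 - 1² = 530 - 1 = 529
g = 23
Check: 1² + 23² = 1 + 529 = 530 ✓

530 = 1² + 23²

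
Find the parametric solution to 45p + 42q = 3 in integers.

Step 1: Compute gcd(45, 42) = 3.
Since 3 divides 3, solutions exist.

Step 2: Find a particular solution using extended Euclidean algorithm.
We get p₀ = 1, q₀ = -1.
Check: 45*1 + 42*-1 = 3 = 3 ✓

Step 3: Write the general solution.
p = 1 + (42/3)t = 1 + 14t
q = -1 - (45/3)t = -1 - 15t
for any integer t.

p = 1 + 14t, q = -1 - 15t for integer t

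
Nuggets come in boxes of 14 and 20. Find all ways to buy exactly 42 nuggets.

We need non-negative integers (x, y) with 14x + 20y = 42.
For each x in 0..3, check if 42 - 14x is a non-negative multiple of 20.
x = 3: 20y = 0, y = 0 ✓

(3 boxes of 14, 0 boxes of 20)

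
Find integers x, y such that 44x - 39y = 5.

Step 1: Check solvability.
gcd(44, 39) = 1
Since 1 divides 5, solutions exist.

Step 2: Apply extended Euclidean algorithm to find gcd.
We find integers such that 44*x0 + 39*y0 = 1

Step 3: Scale the particular solution.
Multiply by 5/1 = 5:
x = 40, y = 45

Step 4: Verify.
44*(40) - 39*(45) = 5 = 5 ✓

x = 40, y = 45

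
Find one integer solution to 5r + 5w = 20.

Step 1: Check solvability.
gcd(5, 5) = 5
Since 5 divides 20, solutions exist.

Step 2: Apply extended Euclidean algorithm to find gcd.
We find integers such that 5*x0 + 5*y0 = 5

Step 3: Scale the particular solution.
Multiply by 20/5 = 4:
r = 0, w = 4

Step 4: Verify.
5*(0) + 5*(4) = 20 = 20 ✓

r = 0, w = 4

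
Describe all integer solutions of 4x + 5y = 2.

Step 1: Compute gcd(4, 5) = 1.
Since 1 divides 2, solutions exist.

Step 2: Find a particular solution using extended Euclidean algorithm.
We get x₀ = -2, y₀ = 2.
Check: 4*-2 + 5*2 = 2 = 2 ✓

Step 3: Write the general solution.
x = -2 + (5/1)t = -2 + 5t
y = 2 - (4/1)t = 2 - 4t
for any integer t.

x = -2 + 5t, y = 2 - 4t for integer t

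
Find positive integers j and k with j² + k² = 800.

We need to find integers j, k > 0 such that j² + k² = 800.
Trying j = 4: k² = 800 - 4² = 800 - 16 = 784
k = 28
Check: 4² + 28² = 16 + 784 = 800 ✓

800 = 4² + 28²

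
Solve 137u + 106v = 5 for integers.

Step 1: Check solvability.
gcd(137, 106) = 1
Since 1 divides 5, solutions exist.

Step 2: Apply extended Euclidean algorithm to find gcd.
We find integers such that 137*x0 + 106*y0 = 1

Step 3: Scale the particular solution.
Multiply by 5/1 = 5:
u = -205, v = 265

Step 4: Verify.
137*(-205) + 106*(265) = 5 = 5 ✓

u = -205, v = 265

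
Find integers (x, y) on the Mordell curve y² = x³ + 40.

Try small integer x values and check whether x³ + 40 is a perfect square.
x = 6: x³ + 40 = 6³ + 40 = 216 + 40 = 256
Is 256 a perfect square? 16² = 256 ✓
So (x, y) = (6, 16) is a solution.

x = 6, y = 16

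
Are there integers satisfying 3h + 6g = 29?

Step 1: Compute gcd(3, 6).
gcd(3, 6) = 3

Step 2: Check divisibility.
Does 3 divide 29? 29 = 3 x 9 + 2, so no.

By the theorem on linear Diophantine equations, 3h + 6g = 29 has integer solutions if and only if gcd(3, 6) divides 29. Since 3 does not divide 29, no solutions exist.

No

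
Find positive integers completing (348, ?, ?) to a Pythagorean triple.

We need the other leg and hypotenuse such that 348² + x² = c².
Take x = 805, c = 877: 348² + 805² = 121104 + 648025 = 769129 = 877² ✓
Triple: (805, 348, 877)

(805, 348, 877)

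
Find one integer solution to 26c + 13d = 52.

Step 1: Check solvability.
gcd(26, 13) = 13
Since 13 divides 52, solutions exist.

Step 2: Apply extended Euclidean algorithm to find gcd.
We find integers such that 26*x0 + 13*y0 = 13

Step 3: Scale the particular solution.
Multiply by 52/13 = 4:
c = 0, d = 4

Step 4: Verify.
26*(0) + 13*(4) = 52 = 52 ✓

c = 0, d = 4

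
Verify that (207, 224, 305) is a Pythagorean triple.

Compute a² + b²:
207² + 224² = 42849 + 50176 = 93025
Compute c²:
305² = 93025
Since 93025 = 93025, it is a Pythagorean triple.

Yes, it is a Pythagorean triple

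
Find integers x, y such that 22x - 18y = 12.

Step 1: Check solvability.
gcd(22, 18) = 2
Since 2 divides 12, solutions exist.

Step 2: Apply extended Euclidean algorithm to find gcd.
We find integers such that 22*x0 + 18*y0 = 2

Step 3: Scale the particular solution.
Multiply by 12/2 = 6:
x = -24, y = -30

Step 4: Verify.
22*(-24) - 18*(-30) = 12 = 12 ✓

x = -24, y = -30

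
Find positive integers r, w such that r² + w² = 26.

Search for r with 26 - r² a perfect square.
r = 1: 26 - 1² = 26 - 1 = 25 = 5² ✓
So r = 1, w = 5.

r = 1, w = 5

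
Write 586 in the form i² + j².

We need to find integers i, j > 0 such that i² + j² = 586.
Trying i = 15: j² = 586 - 15² = 586 - 225 = 361
j = 19
Check: 15² + 19² = 225 + 361 = 586 ✓

586 = 15² + 19²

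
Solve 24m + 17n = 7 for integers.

Step 1: Check solvability.
gcd(24, 17) = 1
Since 1 divides 7, solutions exist.

Step 2: Apply extended Euclidean algorithm to find gcd.
We find integers such that 24*x0 + 17*y0 = 1

Step 3: Scale the particular solution.
Multiply by 7/1 = 7:
m = 35, n = -49

Step 4: Verify.
24*(35) + 17*(-49) = 7 = 7 ✓

m = 35, n = -49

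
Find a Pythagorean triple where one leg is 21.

We need the other leg and hypotenuse such that 21² + x² = c².
Take x = 220, c = 221: 21² + 220² = 441 + 48400 = 48841 = 221² ✓
Triple: (21, 220, 221)

(21, 220, 221)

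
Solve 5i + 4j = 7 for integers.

Step 1: Check solvability.
gcd(5, 4) = 1
Since 1 divides 7, solutions exist.

Step 2: Apply extended Euclidean algorithm to find gcd.
We find integers such that 5*x0 + 4*y0 = 1

Step 3: Scale the particular solution.
Multiply by 7/1 = 7:
i = 7, j = -7

Step 4: Verify.
5*(7) + 4*(-7) = 7 = 7 ✓

i = 7, j = -7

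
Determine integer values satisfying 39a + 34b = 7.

Step 1: Check solvability.
gcd(39, 34) = 1
Since 1 divides 7, solutions exist.

Step 2: Apply extended Euclidean algorithm to find gcd.
We find integers such that 39*x0 + 34*y0 = 1

Step 3: Scale the particular solution.
Multiply by 7/1 = 7:
a = 49, b = -56

Step 4: Verify.
39*(49) + 34*(-56) = 7 = 7 ✓

a = 49, b = -56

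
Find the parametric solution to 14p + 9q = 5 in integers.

Step 1: Compute gcd(14, 9) = 1.
Since 1 divides 5, solutions exist.

Step 2: Find a particular solution using extended Euclidean algorithm.
We get p₀ = 10, q₀ = -15.
Check: 14*10 + 9*-15 = 5 = 5 ✓

Step 3: Write the general solution.
p = 10 + (9/1)t = 10 + 9t
q = -15 - (14/1)t = -15 - 14t
for any integer t.

p = 10 + 9t, q = -15 - 14t for integer t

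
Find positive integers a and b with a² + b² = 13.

We need to find integers a, b > 0 such that a² + b² = 13.
Trying a = 2: b² = 13 - 2² = 13 - 4 = 9
b = 3
Check: 2² + 3² = 4 + 9 = 13 ✓

13 = 2² + 3²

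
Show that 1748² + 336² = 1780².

Compute a² + b²:
1748² + 336² = 3055504 + 112896 = 3168400
Compute c²:
1780² = 3168400
Since 3168400 = 3168400, it is a Pythagorean triple.

Yes, it is a Pythagorean triple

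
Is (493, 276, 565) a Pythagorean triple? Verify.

Compute a² + b² = 493² + 276² = 243049 + 76176 = 319225
Compute c² = 565² = 319225
Since 319225 = 319225, confirmed.

Yes, it is a Pythagorean triple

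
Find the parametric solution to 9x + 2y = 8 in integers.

Step 1: Compute gcd(9, 2) = 1.
Since 1 divides 8, solutions exist.

Step 2: Find a particular solution using extended Euclidean algorithm.
We get x₀ = 8, y₀ = -32.
Check: 9*8 + 2*-32 = 8 = 8 ✓

Step 3: Write the general solution.
x = 8 + (2/1)t = 8 + 2t
y = -32 - (9/1)t = -32 - 9t
for any integer t.

x = 8 + 2t, y = -32 - 9t for integer t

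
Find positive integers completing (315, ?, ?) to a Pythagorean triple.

We need the other leg and hypotenuse such that 315² + x² = c².
Take x = 572, c = 653: 315² + 572² = 99225 + 327184 = 426409 = 653² ✓
Triple: (315, 572, 653)

(315, 572, 653)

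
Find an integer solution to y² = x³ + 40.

Try small integer x values and check whether x³ + 40 is a perfect square.
x = 6: x³ + 40 = 6³ + 40 = 216 + 40 = 256
Is 256 a perfect square? 16² = 256 ✓
So (x, y) = (6, 16) is a solution.

x = 6, y = 16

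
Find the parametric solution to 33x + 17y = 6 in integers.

Step 1: Compute gcd(33, 17) = 1.
Since 1 divides 6, solutions exist.

Step 2: Find a particular solution using extended Euclidean algorithm.
We get x₀ = -6, y₀ = 12.
Check: 33*-6 + 17*12 = 6 = 6 ✓

Step 3: Write the general solution.
x = -6 + (17/1)t = -6 + 17t
y = 12 - (33/1)t = 12 - 33t
for any integer t.

x = -6 + 17t, y = 12 - 33t for integer t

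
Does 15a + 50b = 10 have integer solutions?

Step 1: Compute gcd(15, 50).
gcd(15, 50) = 5

Step 2: Check divisibility.
Does 5 divide 10? 10 = 5 x 2, so yes.

By the theorem on linear Diophantine equations, 15a + 50b = 10 has integer solutions if and only if gcd(15, 50) divides 10. Since 5 | 10, solutions exist.

Yes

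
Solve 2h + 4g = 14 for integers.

Step 1: Check solvability.
gcd(2, 4) = 2
Since 2 divides 14, solutions exist.

Step 2: Apply extended Euclidean algorithm to find gcd.
We find integers such that 2*x0 + 4*y0 = 2

Step 3: Scale the particular solution.
Multiply by 14/2 = 7:
h = 7, g = 0

Step 4: Verify.
2*(7) + 4*(0) = 14 = 14 ✓

h = 7, g = 0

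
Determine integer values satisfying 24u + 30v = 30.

Step 1: Check solvability.
gcd(24, 30) = 6
Since 6 divides 30, solutions exist.

Step 2: Apply extended Euclidean algorithm to find gcd.
We find integers such that 24*x0 + 30*y0 = 6

Step 3: Scale the particular solution.
Multiply by 30/6 = 5:
u = -5, v = 5

Step 4: Verify.
24*(-5) + 30*(5) = 30 = 30 ✓

u = -5, v = 5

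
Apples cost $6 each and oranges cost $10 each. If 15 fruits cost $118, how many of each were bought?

Let a = apples, o = oranges.
a + o = 15
6a + 10o = 118
Substitute o = 15 - a:
6a + 10(15 - a) = 118
(6 - 10)a = 118 - 150
-4a = -32
a = 8, o = 15 - 8 = 7

Apples: 8, Oranges: 7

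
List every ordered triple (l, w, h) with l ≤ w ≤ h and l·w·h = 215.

Iterate l from 1 to ⌊215^(1/3)⌋. For each l dividing 215, iterate w ≥ l with w dividing 215/l, and set h = 215/(l·w).
Triples found (2): (1×1×215), (1×5×43)

(1×1×215), (1×5×43)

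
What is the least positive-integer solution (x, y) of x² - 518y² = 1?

We seek the smallest positive integers (x, y) with x² - 518y² = 1, i.e., x² = 518y² + 1.
Try successive y values:
y = 1: x² = 518·1² + 1 = 519, not a perfect square
y = 2: x² = 518·2² + 1 = 2073, not a perfect square
y = 3: x² = 518·3² + 1 = 4663, not a perfect square
... continuing the search (or via continued fractions) ...
y = 104: x² = 518·104² + 1 = 5602689, x = 2367 ✓

Verify: 2367² - 518·104² = 5602689 - 5602688 = 1 ✓

x = 2367, y = 104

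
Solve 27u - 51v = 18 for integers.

Step 1: Check solvability.
gcd(27, 51) = 3
Since 3 divides 18, solutions exist.

Step 2: Apply extended Euclidean algorithm to find gcd.
We find integers such that 27*x0 + 51*y0 = 3

Step 3: Scale the particular solution.
Multiply by 18/3 = 6:
u = 12, v = 6

Step 4: Verify.
27*(12) - 51*(6) = 18 = 18 ✓

u = 12, v = 6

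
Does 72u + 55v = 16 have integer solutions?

Step 1: Compute gcd(72, 55).
gcd(72, 55) = 1

Step 2: Check divisibility.
Does 1 divide 16? 16 = 1 x 16, so yes.

By the theorem on linear Diophantine equations, 72u + 55v = 16 has integer solutions if and only if gcd(72, 55) divides 16. Since 1 | 16, solutions exist.

Yes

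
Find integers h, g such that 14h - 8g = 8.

Step 1: Check solvability.
gcd(14, 8) = 2
Since 2 divides 8, solutions exist.

Step 2: Apply extended Euclidean algorithm to find gcd.
We find integers such that 14*x0 + 8*y0 = 2

Step 3: Scale the particular solution.
Multiply by 8/2 = 4:
h = -4, g = -8

Step 4: Verify.
14*(-4) - 8*(-8) = 8 = 8 ✓

h = -4, g = -8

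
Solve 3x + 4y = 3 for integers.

Step 1: Check solvability.
gcd(3, 4) = 1
Since 1 divides 3, solutions exist.

Step 2: Apply extended Euclidean algorithm to find gcd.
We find integers such that 3*x0 + 4*y0 = 1

Step 3: Scale the particular solution.
Multiply by 3/1 = 3:
x = -3, y = 3

Step 4: Verify.
3*(-3) + 4*(3) = 3 = 3 ✓

x = -3, y = 3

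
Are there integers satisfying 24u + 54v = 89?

Step 1: Compute gcd(24, 54).
gcd(24, 54) = 6

Step 2: Check divisibility.
Does 6 divide 89? 89 = 6 x 14 + 5, so no.

By the theorem on linear Diophantine equations, 24u + 54v = 89 has integer solutions if and only if gcd(24, 54) divides 89. Since 6 does not divide 89, no solutions exist.

No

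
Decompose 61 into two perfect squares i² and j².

We need to find integers i, j > 0 such that i² + j² = 61.
Trying i = 5: j² = 61 - 5² = 61 - 25 = 36
j = 6
Check: 5² + 6² = 25 + 36 = 61 ✓

61 = 5² + 6²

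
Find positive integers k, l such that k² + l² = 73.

Search for k with 73 - k² a perfect square.
k = 3: 73 - 3² = 73 - 9 = 64 = 8² ✓
So k = 3, l = 8.

k = 3, l = 8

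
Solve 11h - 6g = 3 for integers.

Step 1: Check solvability.
gcd(11, 6) = 1
Since 1 divides 3, solutions exist.

Step 2: Apply extended Euclidean algorithm to find gcd.
We find integers such that 11*x0 + 6*y0 = 1

Step 3: Scale the particular solution.
Multiply by 3/1 = 3:
h = -3, g = -6

Step 4: Verify.
11*(-3) - 6*(-6) = 3 = 3 ✓

h = -3, g = -6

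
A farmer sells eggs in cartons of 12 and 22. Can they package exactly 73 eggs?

We need non-negative a, b with 12a + 22b = 73.
gcd(12, 22) = 2, and 2 does not divide 73.
No integer solutions exist.

No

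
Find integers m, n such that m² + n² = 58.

We need to find integers m, n > 0 such that m² + n² = 58.
Trying m = 3: n² = 58 - 3² = 58 - 9 = 49
n = 7
Check: 3² + 7² = 9 + 49 = 58 ✓

58 = 3² + 7²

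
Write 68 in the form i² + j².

We need to find integers i, j > 0 such that i² + j² = 68.
Trying i = 2: j² = 68 - 2² = 68 - 4 = 64
j = 8
Check: 2² + 8² = 4 + 64 = 68 ✓

68 = 2² + 8²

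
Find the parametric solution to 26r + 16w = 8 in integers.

Step 1: Compute gcd(26, 16) = 2.
Since 2 divides 8, solutions exist.

Step 2: Find a particular solution using extended Euclidean algorithm.
We get r₀ = -12, w₀ = 20.
Check: 26*-12 + 16*20 = 8 = 8 ✓

Step 3: Write the general solution.
r = -12 + (16/2)t = -12 + 8t
w = 20 - (26/2)t = 20 - 13t
for any integer t.

r = -12 + 8t, w = 20 - 13t for integer t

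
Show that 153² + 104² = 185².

Compute a² + b²:
153² + 104² = 23409 + 10816 = 34225
Compute c²:
185² = 34225
Since 34225 = 34225, it is a Pythagorean triple.

Yes, it is a Pythagorean triple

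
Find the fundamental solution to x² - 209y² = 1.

We seek the smallest positive integers (x, y) with x² - 209y² = 1, i.e., x² = 209y² + 1.
Try successive y values:
y = 1: x² = 209·1² + 1 = 210, not a perfect square
y = 2: x² = 209·2² + 1 = 837, not a perfect square
y = 3: x² = 209·3² + 1 = 1882, not a perfect square
... continuing the search (or via continued fractions) ...
y = 3220: x² = 209·3220² + 1 = 2166995601, x = 46551 ✓

Verify: 46551² - 209·3220² = 2166995601 - 2166995600 = 1 ✓

x = 46551, y = 3220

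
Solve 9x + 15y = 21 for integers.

Step 1: Check solvability.
gcd(9, 15) = 3
Since 3 divides 21, solutions exist.

Step 2: Apply extended Euclidean algorithm to find gcd.
We find integers such that 9*x0 + 15*y0 = 3

Step 3: Scale the particular solution.
Multiply by 21/3 = 7:
x = 14, y = -7

Step 4: Verify.
9*(14) + 15*(-7) = 21 = 21 ✓

x = 14, y = -7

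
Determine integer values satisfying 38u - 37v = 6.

Step 1: Check solvability.
gcd(38, 37) = 1
Since 1 divides 6, solutions exist.

Step 2: Apply extended Euclidean algorithm to find gcd.
We find integers such that 38*x0 + 37*y0 = 1

Step 3: Scale the particular solution.
Multiply by 6/1 = 6:
u = 6, v = 6

Step 4: Verify.
38*(6) - 37*(6) = 6 = 6 ✓

u = 6, v = 6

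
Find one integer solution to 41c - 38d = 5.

Step 1: Check solvability.
gcd(41, 38) = 1
Since 1 divides 5, solutions exist.

Step 2: Apply extended Euclidean algorithm to find gcd.
We find integers such that 41*x0 + 38*y0 = 1

Step 3: Scale the particular solution.
Multiply by 5/1 = 5:
c = 65, d = 70

Step 4: Verify.
41*(65) - 38*(70) = 5 = 5 ✓

c = 65, d = 70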